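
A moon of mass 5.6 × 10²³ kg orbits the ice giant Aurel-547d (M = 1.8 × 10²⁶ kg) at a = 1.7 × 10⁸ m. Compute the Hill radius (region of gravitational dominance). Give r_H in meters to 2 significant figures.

r_H ≈ a (m/3M)^(1/3)
    = (1.7 × 10⁸) × (5.6 × 10²³ / (3 × 1.8 × 10²⁶))^(1/3)
    = 1.7 × 10⁷ m

1.7 × 10⁷ m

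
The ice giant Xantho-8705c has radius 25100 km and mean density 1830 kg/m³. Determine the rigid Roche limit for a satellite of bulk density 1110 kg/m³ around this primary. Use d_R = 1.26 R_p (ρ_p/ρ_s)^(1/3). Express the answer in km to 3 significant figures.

37400 km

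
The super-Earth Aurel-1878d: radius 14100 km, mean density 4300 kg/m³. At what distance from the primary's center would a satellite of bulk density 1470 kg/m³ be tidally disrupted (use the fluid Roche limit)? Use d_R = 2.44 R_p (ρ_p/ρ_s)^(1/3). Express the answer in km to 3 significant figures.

49200 km

d_R = 2.44 × 14100 km × (4300/1470)^(1/3)
    = 49200 km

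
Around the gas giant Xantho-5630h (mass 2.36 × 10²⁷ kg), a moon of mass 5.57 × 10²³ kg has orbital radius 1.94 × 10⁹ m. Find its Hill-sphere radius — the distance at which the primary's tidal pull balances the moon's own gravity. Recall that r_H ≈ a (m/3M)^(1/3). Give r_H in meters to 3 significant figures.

r_H ≈ a (m/3M)^(1/3)
    = (1.94 × 10⁹) × (5.57 × 10²³ / (3 × 2.36 × 10²⁷))^(1/3)
    = 8.31 × 10⁷ m

8.31 × 10⁷ m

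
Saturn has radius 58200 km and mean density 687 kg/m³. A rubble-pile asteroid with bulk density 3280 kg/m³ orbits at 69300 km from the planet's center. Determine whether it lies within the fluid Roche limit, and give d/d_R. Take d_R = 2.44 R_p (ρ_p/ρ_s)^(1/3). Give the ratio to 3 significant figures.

d_R = 2.44 × (58200 km) × (687/3280)^(1/3) = 84330 km
d/d_R = (69300) / (84330) = 0.822
Since d/d_R < 1, the body is inside the Roche limit.

inside; d/d_R ≈ 0.822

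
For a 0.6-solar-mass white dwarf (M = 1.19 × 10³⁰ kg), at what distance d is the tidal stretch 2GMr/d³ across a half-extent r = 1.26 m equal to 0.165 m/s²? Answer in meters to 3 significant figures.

1.07 × 10⁷ m

2GMr/d³ = a_tidal  ⇒  d = (2GMr / a_tidal)^(1/3)
d = (2 × 6.674×10⁻¹¹ × (1.19 × 10³⁰) × (1.26) / (0.165))^(1/3)
  = 1.07 × 10⁷ m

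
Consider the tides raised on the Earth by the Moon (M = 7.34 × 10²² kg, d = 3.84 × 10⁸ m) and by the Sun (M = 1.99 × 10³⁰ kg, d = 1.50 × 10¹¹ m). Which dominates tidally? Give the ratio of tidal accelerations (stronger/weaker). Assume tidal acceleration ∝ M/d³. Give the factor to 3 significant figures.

The Moon, by a factor of ≈ 2.20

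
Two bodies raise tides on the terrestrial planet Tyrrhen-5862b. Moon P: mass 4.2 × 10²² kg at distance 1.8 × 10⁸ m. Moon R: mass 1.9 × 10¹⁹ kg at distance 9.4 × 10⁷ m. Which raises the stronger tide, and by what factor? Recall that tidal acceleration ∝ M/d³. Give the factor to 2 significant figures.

Moon P, by a factor of ≈ 310

Tidal stretch scales as M/d³; compute that for each body.
Moon P: (4.2 × 10²²) / (1.8 × 10⁸)³ = 7.202 × 10⁻³
Moon R: (1.9 × 10¹⁹) / (9.4 × 10⁷)³ = 2.288 × 10⁻⁵
Ratio (larger/smaller) = 310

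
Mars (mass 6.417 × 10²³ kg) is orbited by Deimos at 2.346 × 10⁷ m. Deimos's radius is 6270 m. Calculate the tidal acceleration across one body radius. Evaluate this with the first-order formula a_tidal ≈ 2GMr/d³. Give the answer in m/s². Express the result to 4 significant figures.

a_tidal = 2GMr/d³
        = 2 × (6.674 × 10⁻¹¹) × (6.417 × 10²³) × (6270) / (2.346 × 10⁷)³
        = 4.159 × 10⁻⁵ m/s²

4.159 × 10⁻⁵ m/s²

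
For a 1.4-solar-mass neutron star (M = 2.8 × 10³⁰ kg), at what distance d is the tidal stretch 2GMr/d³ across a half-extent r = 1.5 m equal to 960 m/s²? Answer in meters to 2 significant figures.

2GMr/d³ = a_tidal  ⇒  d = (2GMr / a_tidal)^(1/3)
d = (2 × 6.674×10⁻¹¹ × (2.8 × 10³⁰) × (1.5) / (960))^(1/3)
  = 8.4 × 10⁵ m

8.4 × 10⁵ m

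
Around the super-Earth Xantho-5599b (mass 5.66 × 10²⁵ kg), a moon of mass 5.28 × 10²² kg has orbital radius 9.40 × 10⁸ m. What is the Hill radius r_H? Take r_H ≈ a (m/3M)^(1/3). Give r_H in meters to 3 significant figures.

6.37 × 10⁷ m

r_H ≈ a (m/3M)^(1/3)
    = (9.40 × 10⁸) × (5.28 × 10²² / (3 × 5.66 × 10²⁵))^(1/3)
    = 6.37 × 10⁷ m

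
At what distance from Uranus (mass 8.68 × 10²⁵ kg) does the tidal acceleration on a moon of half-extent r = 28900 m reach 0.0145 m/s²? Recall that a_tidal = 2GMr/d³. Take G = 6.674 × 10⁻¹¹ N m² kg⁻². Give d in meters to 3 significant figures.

2GMr/d³ = a_tidal  ⇒  d = (2GMr / a_tidal)^(1/3)
d = (2 × 6.674×10⁻¹¹ × (8.68 × 10²⁵) × (28900) / (0.0145))^(1/3)
  = 2.85 × 10⁷ m

2.85 × 10⁷ m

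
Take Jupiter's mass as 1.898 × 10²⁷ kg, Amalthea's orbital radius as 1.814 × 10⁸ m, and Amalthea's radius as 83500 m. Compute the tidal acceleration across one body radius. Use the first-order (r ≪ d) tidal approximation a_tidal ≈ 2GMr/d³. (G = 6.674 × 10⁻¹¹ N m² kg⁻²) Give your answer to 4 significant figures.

Δa = 2GMr/d³
   = 2 × (6.674 × 10⁻¹¹) × (1.898 × 10²⁷) × (83500) / (1.814 × 10⁸)³
   = 3.544 × 10⁻³ m/s²

3.544 × 10⁻³ m/s²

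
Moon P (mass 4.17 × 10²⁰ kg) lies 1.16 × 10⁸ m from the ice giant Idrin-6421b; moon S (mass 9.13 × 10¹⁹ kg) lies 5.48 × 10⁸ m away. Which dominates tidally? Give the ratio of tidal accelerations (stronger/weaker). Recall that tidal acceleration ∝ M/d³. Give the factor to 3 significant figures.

Moon P, by a factor of ≈ 482

Tidal acceleration ∝ M/d³, so compare M/d³ for each.
Moon P: (4.17 × 10²⁰) / (1.16 × 10⁸)³ = 2.672 × 10⁻⁴
Moon S: (9.13 × 10¹⁹) / (5.48 × 10⁸)³ = 5.548 × 10⁻⁷
Ratio (larger/smaller) = 482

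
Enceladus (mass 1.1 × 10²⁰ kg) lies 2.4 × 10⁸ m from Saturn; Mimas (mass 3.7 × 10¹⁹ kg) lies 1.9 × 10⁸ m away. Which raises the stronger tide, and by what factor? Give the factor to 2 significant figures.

Tidal acceleration ∝ M/d³, so compare M/d³ for each.
Enceladus: (1.1 × 10²⁰) / (2.4 × 10⁸)³ = 7.957 × 10⁻⁶
Mimas: (3.7 × 10¹⁹) / (1.9 × 10⁸)³ = 5.394 × 10⁻⁶
Ratio (larger/smaller) = 1.5

Enceladus, by a factor of ≈ 1.5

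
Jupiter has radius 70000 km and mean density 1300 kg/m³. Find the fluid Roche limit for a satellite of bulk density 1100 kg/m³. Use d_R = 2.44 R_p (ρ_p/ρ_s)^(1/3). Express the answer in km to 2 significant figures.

1.8 × 10⁵ km

d_R = 2.44 × 70000 km × (1300/1100)^(1/3)
    = 1.8 × 10⁵ km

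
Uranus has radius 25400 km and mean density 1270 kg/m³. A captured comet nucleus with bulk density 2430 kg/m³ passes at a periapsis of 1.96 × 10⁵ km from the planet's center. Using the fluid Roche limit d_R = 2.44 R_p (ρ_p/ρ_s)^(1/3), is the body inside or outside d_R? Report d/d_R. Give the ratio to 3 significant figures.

outside; d/d_R ≈ 3.93

d_R = 2.44 × (25400 km) × (1270/2430)^(1/3) = 49920 km
d/d_R = (1.96 × 10⁵) / (49920) = 3.93
Since d/d_R > 1, the body is outside the Roche limit.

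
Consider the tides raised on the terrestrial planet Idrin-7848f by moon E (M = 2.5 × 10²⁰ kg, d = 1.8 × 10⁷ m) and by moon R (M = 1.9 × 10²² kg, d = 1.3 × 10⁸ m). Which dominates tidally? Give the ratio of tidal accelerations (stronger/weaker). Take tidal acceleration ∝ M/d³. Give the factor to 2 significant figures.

Compare M/d³ for the two perturbers:
Moon E: (2.5 × 10²⁰) / (1.8 × 10⁷)³ = 4.287 × 10⁻²
Moon R: (1.9 × 10²²) / (1.3 × 10⁸)³ = 8.648 × 10⁻³
Ratio (larger/smaller) = 5.0

Moon E, by a factor of ≈ 5.0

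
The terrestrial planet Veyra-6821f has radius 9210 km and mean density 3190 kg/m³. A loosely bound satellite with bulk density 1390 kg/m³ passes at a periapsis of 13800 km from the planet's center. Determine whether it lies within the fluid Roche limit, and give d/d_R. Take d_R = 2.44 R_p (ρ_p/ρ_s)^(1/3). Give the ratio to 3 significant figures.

inside; d/d_R ≈ 0.466

d_R = 2.44 × (9210 km) × (3190/1390)^(1/3) = 29640 km
d/d_R = (13800) / (29640) = 0.466
Since d/d_R < 1, the body is inside the Roche limit.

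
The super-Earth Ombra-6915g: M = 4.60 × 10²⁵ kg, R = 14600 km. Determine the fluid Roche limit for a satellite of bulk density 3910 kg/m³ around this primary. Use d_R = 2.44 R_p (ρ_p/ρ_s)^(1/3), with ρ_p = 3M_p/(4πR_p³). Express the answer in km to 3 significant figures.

ρ_p = 3M_p/(4πR_p³) = 3 × (4.60 × 10²⁵) / (4π × (1.46 × 10⁷ m)³) = 3530 kg/m³
d_R = 2.44 × 14600 km × (3530/3910)^(1/3)
    = 34400 km

34400 km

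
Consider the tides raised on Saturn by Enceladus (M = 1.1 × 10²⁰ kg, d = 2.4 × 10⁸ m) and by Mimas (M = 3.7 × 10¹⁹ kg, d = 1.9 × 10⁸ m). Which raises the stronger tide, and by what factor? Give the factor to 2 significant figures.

Compare M/d³ for the two perturbers:
Enceladus: (1.1 × 10²⁰) / (2.4 × 10⁸)³ = 7.957 × 10⁻⁶
Mimas: (3.7 × 10¹⁹) / (1.9 × 10⁸)³ = 5.394 × 10⁻⁶
Ratio (larger/smaller) = 1.5

Enceladus, by a factor of ≈ 1.5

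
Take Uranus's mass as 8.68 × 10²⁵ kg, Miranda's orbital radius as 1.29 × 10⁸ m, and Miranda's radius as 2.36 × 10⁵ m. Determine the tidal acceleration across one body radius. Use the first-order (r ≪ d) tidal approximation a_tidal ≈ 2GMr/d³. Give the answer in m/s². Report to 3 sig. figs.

1.27 × 10⁻³ m/s²

a_tidal = 2GMr/d³
        = 2 × (6.674 × 10⁻¹¹) × (8.68 × 10²⁵) × (2.36 × 10⁵) / (1.29 × 10⁸)³
        = 1.27 × 10⁻³ m/s²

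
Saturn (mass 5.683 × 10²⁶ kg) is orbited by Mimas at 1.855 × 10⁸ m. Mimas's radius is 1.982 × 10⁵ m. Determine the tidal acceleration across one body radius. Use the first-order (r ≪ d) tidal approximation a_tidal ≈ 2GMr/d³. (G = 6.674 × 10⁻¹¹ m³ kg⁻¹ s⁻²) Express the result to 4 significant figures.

Since r ≪ d, expand the inverse-square field across one radius to get the leading 2GMr/d³ term.
Δg = 2GMr/d³
   = 2 × (6.674 × 10⁻¹¹) × (5.683 × 10²⁶) × (1.982 × 10⁵) / (1.855 × 10⁸)³
   = 2.355 × 10⁻³ m/s²

2.355 × 10⁻³ m/s²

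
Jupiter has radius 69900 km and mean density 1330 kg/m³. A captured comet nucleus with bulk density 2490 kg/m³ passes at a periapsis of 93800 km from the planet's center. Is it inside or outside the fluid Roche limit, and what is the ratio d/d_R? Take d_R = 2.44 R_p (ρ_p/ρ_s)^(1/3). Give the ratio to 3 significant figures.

inside; d/d_R ≈ 0.678

d_R = 2.44 × (69900 km) × (1330/2490)^(1/3) = 1.384 × 10⁵ km
d/d_R = (93800) / (1.384 × 10⁵) = 0.678
Since d/d_R < 1, the body is inside the Roche limit.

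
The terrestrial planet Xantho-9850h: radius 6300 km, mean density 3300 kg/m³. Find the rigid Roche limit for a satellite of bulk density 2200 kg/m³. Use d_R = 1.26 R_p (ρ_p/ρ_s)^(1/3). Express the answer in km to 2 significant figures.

9100 km

d_R = 1.26 × 6300 km × (3300/2200)^(1/3)
    = 9100 km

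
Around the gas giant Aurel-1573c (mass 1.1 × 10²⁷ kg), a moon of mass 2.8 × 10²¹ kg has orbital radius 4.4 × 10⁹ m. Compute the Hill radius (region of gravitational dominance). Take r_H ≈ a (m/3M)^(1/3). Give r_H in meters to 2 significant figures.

r_H ≈ a (m/3M)^(1/3)
    = (4.4 × 10⁹) × (2.8 × 10²¹ / (3 × 1.1 × 10²⁷))^(1/3)
    = 4.2 × 10⁷ m

4.2 × 10⁷ m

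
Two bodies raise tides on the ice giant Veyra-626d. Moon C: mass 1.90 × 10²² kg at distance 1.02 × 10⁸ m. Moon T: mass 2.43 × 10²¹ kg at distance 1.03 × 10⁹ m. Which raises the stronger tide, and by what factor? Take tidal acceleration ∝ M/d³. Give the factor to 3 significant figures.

Tidal acceleration ∝ M/d³, so compare M/d³ for each.
Moon C: (1.90 × 10²²) / (1.02 × 10⁸)³ = 1.790 × 10⁻²
Moon T: (2.43 × 10²¹) / (1.03 × 10⁹)³ = 2.224 × 10⁻⁶
Ratio (larger/smaller) = 8050

Moon C, by a factor of ≈ 8050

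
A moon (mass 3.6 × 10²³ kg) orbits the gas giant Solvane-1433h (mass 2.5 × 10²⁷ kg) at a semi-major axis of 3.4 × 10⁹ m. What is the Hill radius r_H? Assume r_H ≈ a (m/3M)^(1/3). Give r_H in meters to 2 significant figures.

r_H ≈ a (m/3M)^(1/3)
    = (3.4 × 10⁹) × (3.6 × 10²³ / (3 × 2.5 × 10²⁷))^(1/3)
    = 1.2 × 10⁸ m

1.2 × 10⁸ m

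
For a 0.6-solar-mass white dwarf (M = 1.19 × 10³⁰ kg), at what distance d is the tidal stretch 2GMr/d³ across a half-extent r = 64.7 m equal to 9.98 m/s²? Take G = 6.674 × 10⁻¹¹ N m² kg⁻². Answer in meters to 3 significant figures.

1.01 × 10⁷ m

2GMr/d³ = a_tidal  ⇒  d = (2GMr / a_tidal)^(1/3)
d = (2 × 6.674×10⁻¹¹ × (1.19 × 10³⁰) × (64.7) / (9.98))^(1/3)
  = 1.01 × 10⁷ m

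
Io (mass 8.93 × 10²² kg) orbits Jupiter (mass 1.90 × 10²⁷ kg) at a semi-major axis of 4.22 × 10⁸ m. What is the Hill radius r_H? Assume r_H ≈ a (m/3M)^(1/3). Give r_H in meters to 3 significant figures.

1.06 × 10⁷ m

r_H ≈ a (m/3M)^(1/3)
    = (4.22 × 10⁸) × (8.93 × 10²² / (3 × 1.90 × 10²⁷))^(1/3)
    = 1.06 × 10⁷ m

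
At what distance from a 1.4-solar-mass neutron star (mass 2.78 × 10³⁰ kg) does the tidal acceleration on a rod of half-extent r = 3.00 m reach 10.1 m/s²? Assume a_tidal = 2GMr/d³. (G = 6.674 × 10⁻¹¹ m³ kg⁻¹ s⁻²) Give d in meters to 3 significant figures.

4.79 × 10⁶ m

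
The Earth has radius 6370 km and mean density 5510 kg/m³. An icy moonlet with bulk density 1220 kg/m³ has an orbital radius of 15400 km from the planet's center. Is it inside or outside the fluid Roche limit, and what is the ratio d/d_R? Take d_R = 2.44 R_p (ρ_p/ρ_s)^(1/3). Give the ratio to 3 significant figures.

inside; d/d_R ≈ 0.599

d_R = 2.44 × (6370 km) × (5510/1220)^(1/3) = 25690 km
d/d_R = (15400) / (25690) = 0.599
Since d/d_R < 1, the body is inside the Roche limit.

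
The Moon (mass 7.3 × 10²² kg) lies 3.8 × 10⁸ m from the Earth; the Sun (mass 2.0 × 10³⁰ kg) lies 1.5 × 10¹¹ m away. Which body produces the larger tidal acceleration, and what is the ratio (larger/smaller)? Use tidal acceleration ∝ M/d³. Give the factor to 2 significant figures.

The tide-raising term goes as M/d³ (the gradient of a 1/d² field).
The Moon: (7.3 × 10²²) / (3.8 × 10⁸)³ = 1.330 × 10⁻³
The Sun: (2.0 × 10³⁰) / (1.5 × 10¹¹)³ = 5.926 × 10⁻⁴
Ratio (larger/smaller) = 2.2

The Moon, by a factor of ≈ 2.2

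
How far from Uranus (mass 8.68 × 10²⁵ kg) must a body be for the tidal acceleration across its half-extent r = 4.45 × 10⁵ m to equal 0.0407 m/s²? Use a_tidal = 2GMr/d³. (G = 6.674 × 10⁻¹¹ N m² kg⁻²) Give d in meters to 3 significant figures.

2GMr/d³ = a_tidal  ⇒  d = (2GMr / a_tidal)^(1/3)
d = (2 × 6.674×10⁻¹¹ × (8.68 × 10²⁵) × (4.45 × 10⁵) / (0.0407))^(1/3)
  = 5.02 × 10⁷ m

5.02 × 10⁷ m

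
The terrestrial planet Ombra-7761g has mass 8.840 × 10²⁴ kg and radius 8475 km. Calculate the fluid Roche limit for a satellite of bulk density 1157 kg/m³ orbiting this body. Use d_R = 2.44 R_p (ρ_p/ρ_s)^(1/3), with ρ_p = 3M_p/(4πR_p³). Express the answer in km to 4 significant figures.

29810 km

ρ_p = 3M_p/(4πR_p³) = 3 × (8.840 × 10²⁴) / (4π × (8.475 × 10⁶ m)³) = 3467 kg/m³
d_R = 2.44 × 8475 km × (3467/1157)^(1/3)
    = 29810 km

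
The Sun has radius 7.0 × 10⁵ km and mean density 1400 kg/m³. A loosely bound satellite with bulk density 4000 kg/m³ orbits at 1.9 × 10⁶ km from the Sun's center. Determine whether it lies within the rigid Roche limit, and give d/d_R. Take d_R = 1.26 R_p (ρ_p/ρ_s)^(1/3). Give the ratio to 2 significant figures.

d_R = 1.26 × (7.0 × 10⁵ km) × (1400/4000)^(1/3) = 6.216 × 10⁵ km
d/d_R = (1.9 × 10⁶) / (6.216 × 10⁵) = 3.1
Since d/d_R > 1, the body is outside the Roche limit.

outside; d/d_R ≈ 3.1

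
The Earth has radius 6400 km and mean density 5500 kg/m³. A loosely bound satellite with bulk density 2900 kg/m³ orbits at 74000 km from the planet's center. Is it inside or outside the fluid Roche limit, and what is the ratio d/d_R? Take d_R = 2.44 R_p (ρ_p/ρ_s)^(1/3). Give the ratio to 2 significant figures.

d_R = 2.44 × (6400 km) × (5500/2900)^(1/3) = 19330 km
d/d_R = (74000) / (19330) = 3.8
Since d/d_R > 1, the body is outside the Roche limit.

outside; d/d_R ≈ 3.8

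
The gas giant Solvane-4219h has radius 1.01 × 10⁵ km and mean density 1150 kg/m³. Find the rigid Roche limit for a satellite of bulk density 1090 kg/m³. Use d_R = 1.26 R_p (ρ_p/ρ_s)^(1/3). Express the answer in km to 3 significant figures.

d_R = 1.26 × 1.01 × 10⁵ km × (1150/1090)^(1/3)
    = 1.30 × 10⁵ km

1.30 × 10⁵ km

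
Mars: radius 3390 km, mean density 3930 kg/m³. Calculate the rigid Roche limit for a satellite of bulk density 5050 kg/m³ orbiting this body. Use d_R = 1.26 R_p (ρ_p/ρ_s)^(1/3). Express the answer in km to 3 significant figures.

3930 km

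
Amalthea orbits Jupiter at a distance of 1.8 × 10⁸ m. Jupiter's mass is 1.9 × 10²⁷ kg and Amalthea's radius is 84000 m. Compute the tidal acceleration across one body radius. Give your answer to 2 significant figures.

3.7 × 10⁻³ m/s²

a_tidal = 2GMr/d³
        = 2 × (6.674 × 10⁻¹¹) × (1.9 × 10²⁷) × (84000) / (1.8 × 10⁸)³
        = 3.7 × 10⁻³ m/s²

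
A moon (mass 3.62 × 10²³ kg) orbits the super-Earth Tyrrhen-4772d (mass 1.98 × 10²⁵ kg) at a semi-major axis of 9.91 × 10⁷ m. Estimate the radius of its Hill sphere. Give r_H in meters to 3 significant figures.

1.81 × 10⁷ m

r_H ≈ a (m/3M)^(1/3)
    = (9.91 × 10⁷) × (3.62 × 10²³ / (3 × 1.98 × 10²⁵))^(1/3)
    = 1.81 × 10⁷ m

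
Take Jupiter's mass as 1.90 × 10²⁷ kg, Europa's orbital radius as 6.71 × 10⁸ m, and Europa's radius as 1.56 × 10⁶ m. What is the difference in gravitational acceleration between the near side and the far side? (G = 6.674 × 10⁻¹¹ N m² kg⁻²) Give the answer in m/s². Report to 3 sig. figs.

Δa = 4GMr/d³
   = 4 × (6.674 × 10⁻¹¹) × (1.90 × 10²⁷) × (1.56 × 10⁶) / (6.71 × 10⁸)³
   = 2.62 × 10⁻³ m/s²

2.62 × 10⁻³ m/s²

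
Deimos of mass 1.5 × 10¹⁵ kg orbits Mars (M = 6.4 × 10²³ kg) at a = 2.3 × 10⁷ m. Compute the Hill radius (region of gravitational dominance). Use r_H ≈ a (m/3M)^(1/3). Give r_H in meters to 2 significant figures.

2.1 × 10⁴ m

r_H ≈ a (m/3M)^(1/3)
    = (2.3 × 10⁷) × (1.5 × 10¹⁵ / (3 × 6.4 × 10²³))^(1/3)
    = 2.1 × 10⁴ m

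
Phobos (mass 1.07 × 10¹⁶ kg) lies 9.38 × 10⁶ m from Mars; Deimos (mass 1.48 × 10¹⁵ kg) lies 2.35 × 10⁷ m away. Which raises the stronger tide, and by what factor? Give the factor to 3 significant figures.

Compare M/d³ for the two perturbers:
Phobos: (1.07 × 10¹⁶) / (9.38 × 10⁶)³ = 1.297 × 10⁻⁵
Deimos: (1.48 × 10¹⁵) / (2.35 × 10⁷)³ = 1.140 × 10⁻⁷
Ratio (larger/smaller) = 114

Phobos, by a factor of ≈ 114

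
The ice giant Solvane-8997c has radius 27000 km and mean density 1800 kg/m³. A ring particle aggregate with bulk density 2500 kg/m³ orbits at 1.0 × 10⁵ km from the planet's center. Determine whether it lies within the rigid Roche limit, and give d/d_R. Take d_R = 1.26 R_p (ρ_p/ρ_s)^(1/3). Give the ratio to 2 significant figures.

outside; d/d_R ≈ 3.3

d_R = 1.26 × (27000 km) × (1800/2500)^(1/3) = 30490 km
d/d_R = (1.0 × 10⁵) / (30490) = 3.3
Since d/d_R > 1, the body is outside the Roche limit.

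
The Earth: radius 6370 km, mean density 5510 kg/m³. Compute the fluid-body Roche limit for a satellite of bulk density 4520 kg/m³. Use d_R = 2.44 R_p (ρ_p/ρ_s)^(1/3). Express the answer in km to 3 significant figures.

d_R = 2.44 × 6370 km × (5510/4520)^(1/3)
    = 16600 km

16600 km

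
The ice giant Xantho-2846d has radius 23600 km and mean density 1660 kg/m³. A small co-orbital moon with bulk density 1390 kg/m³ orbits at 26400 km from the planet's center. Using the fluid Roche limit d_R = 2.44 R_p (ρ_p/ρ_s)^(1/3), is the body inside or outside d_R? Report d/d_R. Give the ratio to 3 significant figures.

inside; d/d_R ≈ 0.432

d_R = 2.44 × (23600 km) × (1660/1390)^(1/3) = 61090 km
d/d_R = (26400) / (61090) = 0.432
Since d/d_R < 1, the body is inside the Roche limit.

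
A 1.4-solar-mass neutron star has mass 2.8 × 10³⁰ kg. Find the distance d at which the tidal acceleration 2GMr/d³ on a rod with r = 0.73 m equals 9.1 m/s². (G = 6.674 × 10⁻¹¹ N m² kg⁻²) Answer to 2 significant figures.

2GMr/d³ = a_tidal  ⇒  d = (2GMr / a_tidal)^(1/3)
d = (2 × 6.674×10⁻¹¹ × (2.8 × 10³⁰) × (0.73) / (9.1))^(1/3)
  = 3.1 × 10⁶ m

3.1 × 10⁶ m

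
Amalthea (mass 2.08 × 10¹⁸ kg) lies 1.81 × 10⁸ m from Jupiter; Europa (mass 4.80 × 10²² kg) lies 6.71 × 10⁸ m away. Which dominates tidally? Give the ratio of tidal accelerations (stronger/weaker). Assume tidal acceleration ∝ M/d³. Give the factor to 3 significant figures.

Europa, by a factor of ≈ 453

Compare M/d³ for the two perturbers:
Amalthea: (2.08 × 10¹⁸) / (1.81 × 10⁸)³ = 3.508 × 10⁻⁷
Europa: (4.80 × 10²²) / (6.71 × 10⁸)³ = 1.589 × 10⁻⁴
Ratio (larger/smaller) = 453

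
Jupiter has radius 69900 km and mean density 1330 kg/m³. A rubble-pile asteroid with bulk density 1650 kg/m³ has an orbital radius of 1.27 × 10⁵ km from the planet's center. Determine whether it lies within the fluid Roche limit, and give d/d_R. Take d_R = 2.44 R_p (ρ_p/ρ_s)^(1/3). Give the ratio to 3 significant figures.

d_R = 2.44 × (69900 km) × (1330/1650)^(1/3) = 1.587 × 10⁵ km
d/d_R = (1.27 × 10⁵) / (1.587 × 10⁵) = 0.800
Since d/d_R < 1, the body is inside the Roche limit.

inside; d/d_R ≈ 0.800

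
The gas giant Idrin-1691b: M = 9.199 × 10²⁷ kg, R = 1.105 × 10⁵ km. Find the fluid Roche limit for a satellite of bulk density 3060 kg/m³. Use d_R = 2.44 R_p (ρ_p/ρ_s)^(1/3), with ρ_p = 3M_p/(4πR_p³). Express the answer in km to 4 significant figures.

2.185 × 10⁵ km

ρ_p = 3M_p/(4πR_p³) = 3 × (9.199 × 10²⁷) / (4π × (1.105 × 10⁸ m)³) = 1628 kg/m³
d_R = 2.44 × 1.105 × 10⁵ km × (1628/3060)^(1/3)
    = 2.185 × 10⁵ km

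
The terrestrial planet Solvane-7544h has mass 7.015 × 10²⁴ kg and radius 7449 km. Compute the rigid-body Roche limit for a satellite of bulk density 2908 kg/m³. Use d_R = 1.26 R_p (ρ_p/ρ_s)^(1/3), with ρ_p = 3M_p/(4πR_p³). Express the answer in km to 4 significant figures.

ρ_p = 3M_p/(4πR_p³) = 3 × (7.015 × 10²⁴) / (4π × (7.449 × 10⁶ m)³) = 4052 kg/m³
d_R = 1.26 × 7449 km × (4052/2908)^(1/3)
    = 10480 km

10480 km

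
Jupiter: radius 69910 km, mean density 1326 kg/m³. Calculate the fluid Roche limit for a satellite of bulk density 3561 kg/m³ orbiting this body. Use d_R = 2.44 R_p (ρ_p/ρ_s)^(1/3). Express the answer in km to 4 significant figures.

d_R = 2.44 × 69910 km × (1326/3561)^(1/3)
    = 1.227 × 10⁵ km

1.227 × 10⁵ km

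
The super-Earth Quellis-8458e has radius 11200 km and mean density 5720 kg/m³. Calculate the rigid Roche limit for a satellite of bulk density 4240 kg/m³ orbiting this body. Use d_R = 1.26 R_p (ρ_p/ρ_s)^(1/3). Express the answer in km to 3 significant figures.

d_R = 1.26 × 11200 km × (5720/4240)^(1/3)
    = 15600 km

15600 km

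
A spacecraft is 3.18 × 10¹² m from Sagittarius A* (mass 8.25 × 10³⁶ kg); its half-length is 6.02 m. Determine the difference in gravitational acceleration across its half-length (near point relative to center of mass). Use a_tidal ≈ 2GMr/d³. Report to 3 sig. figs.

Δg = 2GMr/d³
   = 2 × (6.674 × 10⁻¹¹) × (8.25 × 10³⁶) × (6.02) / (3.18 × 10¹²)³
   = 2.06 × 10⁻¹⁰ m/s²

2.06 × 10⁻¹⁰ m/s²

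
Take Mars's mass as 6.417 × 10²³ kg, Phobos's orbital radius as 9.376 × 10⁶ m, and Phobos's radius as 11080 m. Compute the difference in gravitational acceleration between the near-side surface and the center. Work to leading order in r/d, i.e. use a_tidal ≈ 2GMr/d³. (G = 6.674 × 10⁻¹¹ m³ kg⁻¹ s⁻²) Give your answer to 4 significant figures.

Δg = 2GMr/d³
   = 2 × (6.674 × 10⁻¹¹) × (6.417 × 10²³) × (11080) / (9.376 × 10⁶)³
   = 1.151 × 10⁻³ m/s²

1.151 × 10⁻³ m/s²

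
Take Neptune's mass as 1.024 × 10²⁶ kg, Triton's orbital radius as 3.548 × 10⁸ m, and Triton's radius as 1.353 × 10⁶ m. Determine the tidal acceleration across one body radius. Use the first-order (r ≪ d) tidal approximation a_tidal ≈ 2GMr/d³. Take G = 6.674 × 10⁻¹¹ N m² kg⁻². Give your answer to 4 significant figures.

4.141 × 10⁻⁴ m/s²

Δa = 2GMr/d³
   = 2 × (6.674 × 10⁻¹¹) × (1.024 × 10²⁶) × (1.353 × 10⁶) / (3.548 × 10⁸)³
   = 4.141 × 10⁻⁴ m/s²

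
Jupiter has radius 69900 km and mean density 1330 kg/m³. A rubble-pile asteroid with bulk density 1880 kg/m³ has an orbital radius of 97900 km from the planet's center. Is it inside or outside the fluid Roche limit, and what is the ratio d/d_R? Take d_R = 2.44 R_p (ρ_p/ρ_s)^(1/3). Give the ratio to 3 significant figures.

d_R = 2.44 × (69900 km) × (1330/1880)^(1/3) = 1.520 × 10⁵ km
d/d_R = (97900) / (1.520 × 10⁵) = 0.644
Since d/d_R < 1, the body is inside the Roche limit.

inside; d/d_R ≈ 0.644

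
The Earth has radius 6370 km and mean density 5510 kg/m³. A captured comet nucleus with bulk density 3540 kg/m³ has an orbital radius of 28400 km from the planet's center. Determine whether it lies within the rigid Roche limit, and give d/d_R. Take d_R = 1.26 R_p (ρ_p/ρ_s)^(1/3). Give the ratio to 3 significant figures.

outside; d/d_R ≈ 3.05

d_R = 1.26 × (6370 km) × (5510/3540)^(1/3) = 9302 km
d/d_R = (28400) / (9302) = 3.05
Since d/d_R > 1, the body is outside the Roche limit.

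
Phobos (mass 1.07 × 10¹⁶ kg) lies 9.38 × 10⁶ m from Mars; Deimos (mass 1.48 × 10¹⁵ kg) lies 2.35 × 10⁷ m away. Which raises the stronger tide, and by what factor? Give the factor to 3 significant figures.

Phobos, by a factor of ≈ 114

Tidal acceleration ∝ M/d³, so compare M/d³ for each.
Phobos: (1.07 × 10¹⁶) / (9.38 × 10⁶)³ = 1.297 × 10⁻⁵
Deimos: (1.48 × 10¹⁵) / (2.35 × 10⁷)³ = 1.140 × 10⁻⁷
Ratio (larger/smaller) = 114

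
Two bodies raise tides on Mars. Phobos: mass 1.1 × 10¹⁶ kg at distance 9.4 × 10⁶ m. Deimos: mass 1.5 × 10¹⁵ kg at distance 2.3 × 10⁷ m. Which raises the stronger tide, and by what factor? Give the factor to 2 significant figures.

Compare M/d³ for the two perturbers:
Phobos: (1.1 × 10¹⁶) / (9.4 × 10⁶)³ = 1.324 × 10⁻⁵
Deimos: (1.5 × 10¹⁵) / (2.3 × 10⁷)³ = 1.233 × 10⁻⁷
Ratio (larger/smaller) = 110

Phobos, by a factor of ≈ 110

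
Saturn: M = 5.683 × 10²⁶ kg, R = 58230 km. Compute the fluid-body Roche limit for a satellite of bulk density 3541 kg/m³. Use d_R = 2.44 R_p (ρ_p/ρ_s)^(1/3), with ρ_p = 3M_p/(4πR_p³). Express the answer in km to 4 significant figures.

82260 km

ρ_p = 3M_p/(4πR_p³) = 3 × (5.683 × 10²⁶) / (4π × (5.823 × 10⁷ m)³) = 687.1 kg/m³
d_R = 2.44 × 58230 km × (687.1/3541)^(1/3)
    = 82260 km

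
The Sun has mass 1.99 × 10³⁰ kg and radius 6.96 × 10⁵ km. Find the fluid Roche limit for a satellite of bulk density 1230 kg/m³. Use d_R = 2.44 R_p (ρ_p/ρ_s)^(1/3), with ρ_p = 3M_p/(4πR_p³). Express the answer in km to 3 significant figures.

ρ_p = 3M_p/(4πR_p³) = 3 × (1.99 × 10³⁰) / (4π × (6.96 × 10⁸ m)³) = 1410 kg/m³
d_R = 2.44 × 6.96 × 10⁵ km × (1410/1230)^(1/3)
    = 1.78 × 10⁶ km

1.78 × 10⁶ km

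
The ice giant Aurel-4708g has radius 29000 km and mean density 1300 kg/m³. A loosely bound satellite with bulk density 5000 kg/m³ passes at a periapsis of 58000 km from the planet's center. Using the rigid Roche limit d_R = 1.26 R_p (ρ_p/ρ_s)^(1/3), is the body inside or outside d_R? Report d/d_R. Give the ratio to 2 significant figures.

outside; d/d_R ≈ 2.5

d_R = 1.26 × (29000 km) × (1300/5000)^(1/3) = 23320 km
d/d_R = (58000) / (23320) = 2.5
Since d/d_R > 1, the body is outside the Roche limit.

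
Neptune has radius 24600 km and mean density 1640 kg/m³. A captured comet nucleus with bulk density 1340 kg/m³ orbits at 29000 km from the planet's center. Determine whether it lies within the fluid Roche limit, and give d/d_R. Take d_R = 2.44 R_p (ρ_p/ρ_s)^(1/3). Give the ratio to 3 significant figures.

inside; d/d_R ≈ 0.452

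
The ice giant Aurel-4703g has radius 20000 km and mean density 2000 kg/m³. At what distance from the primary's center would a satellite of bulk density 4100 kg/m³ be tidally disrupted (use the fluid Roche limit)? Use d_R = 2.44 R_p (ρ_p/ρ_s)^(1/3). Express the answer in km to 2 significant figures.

38000 km

d_R = 2.44 × 20000 km × (2000/4100)^(1/3)
    = 38000 km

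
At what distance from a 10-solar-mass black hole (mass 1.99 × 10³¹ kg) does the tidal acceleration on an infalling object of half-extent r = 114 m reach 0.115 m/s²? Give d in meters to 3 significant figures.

1.38 × 10⁸ m

2GMr/d³ = a_tidal  ⇒  d = (2GMr / a_tidal)^(1/3)
d = (2 × 6.674×10⁻¹¹ × (1.99 × 10³¹) × (114) / (0.115))^(1/3)
  = 1.38 × 10⁸ m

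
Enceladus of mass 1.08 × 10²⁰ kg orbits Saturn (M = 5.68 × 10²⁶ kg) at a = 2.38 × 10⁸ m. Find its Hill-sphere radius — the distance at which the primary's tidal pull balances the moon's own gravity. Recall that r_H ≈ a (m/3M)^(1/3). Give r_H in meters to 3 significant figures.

9.49 × 10⁵ m

r_H ≈ a (m/3M)^(1/3)
    = (2.38 × 10⁸) × (1.08 × 10²⁰ / (3 × 5.68 × 10²⁶))^(1/3)
    = 9.49 × 10⁵ m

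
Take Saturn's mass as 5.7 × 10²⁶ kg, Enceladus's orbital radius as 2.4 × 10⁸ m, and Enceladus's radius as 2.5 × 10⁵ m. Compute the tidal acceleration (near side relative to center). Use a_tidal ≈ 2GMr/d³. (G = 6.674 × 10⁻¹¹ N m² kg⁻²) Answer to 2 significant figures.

1.4 × 10⁻³ m/s²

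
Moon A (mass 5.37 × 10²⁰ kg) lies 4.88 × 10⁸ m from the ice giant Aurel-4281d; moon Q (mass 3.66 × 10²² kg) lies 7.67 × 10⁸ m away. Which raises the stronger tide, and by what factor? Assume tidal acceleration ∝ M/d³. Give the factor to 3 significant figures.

The tide-raising term goes as M/d³ (the gradient of a 1/d² field).
Moon A: (5.37 × 10²⁰) / (4.88 × 10⁸)³ = 4.621 × 10⁻⁶
Moon Q: (3.66 × 10²²) / (7.67 × 10⁸)³ = 8.111 × 10⁻⁵
Ratio (larger/smaller) = 17.6

Moon Q, by a factor of ≈ 17.6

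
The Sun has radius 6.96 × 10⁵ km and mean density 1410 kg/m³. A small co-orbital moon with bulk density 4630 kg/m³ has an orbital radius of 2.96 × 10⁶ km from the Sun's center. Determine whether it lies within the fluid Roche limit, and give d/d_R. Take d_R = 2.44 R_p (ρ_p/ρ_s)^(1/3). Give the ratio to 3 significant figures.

d_R = 2.44 × (6.96 × 10⁵ km) × (1410/4630)^(1/3) = 1.143 × 10⁶ km
d/d_R = (2.96 × 10⁶) / (1.143 × 10⁶) = 2.59
Since d/d_R > 1, the body is outside the Roche limit.

outside; d/d_R ≈ 2.59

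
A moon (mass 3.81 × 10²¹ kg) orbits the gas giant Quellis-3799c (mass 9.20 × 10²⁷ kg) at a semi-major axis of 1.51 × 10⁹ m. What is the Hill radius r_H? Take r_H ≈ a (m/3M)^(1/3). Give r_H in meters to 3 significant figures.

r_H ≈ a (m/3M)^(1/3)
    = (1.51 × 10⁹) × (3.81 × 10²¹ / (3 × 9.20 × 10²⁷))^(1/3)
    = 7.80 × 10⁶ m

7.80 × 10⁶ m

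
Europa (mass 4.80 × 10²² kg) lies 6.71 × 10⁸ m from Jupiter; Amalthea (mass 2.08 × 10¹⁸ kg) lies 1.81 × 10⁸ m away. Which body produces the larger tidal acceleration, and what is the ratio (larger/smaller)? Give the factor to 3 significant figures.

Tidal stretch scales as M/d³; compute that for each body.
Europa: (4.80 × 10²²) / (6.71 × 10⁸)³ = 1.589 × 10⁻⁴
Amalthea: (2.08 × 10¹⁸) / (1.81 × 10⁸)³ = 3.508 × 10⁻⁷
Ratio (larger/smaller) = 453

Europa, by a factor of ≈ 453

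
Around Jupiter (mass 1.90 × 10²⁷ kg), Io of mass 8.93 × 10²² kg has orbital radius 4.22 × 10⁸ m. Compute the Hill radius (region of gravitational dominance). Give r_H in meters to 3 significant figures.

1.06 × 10⁷ m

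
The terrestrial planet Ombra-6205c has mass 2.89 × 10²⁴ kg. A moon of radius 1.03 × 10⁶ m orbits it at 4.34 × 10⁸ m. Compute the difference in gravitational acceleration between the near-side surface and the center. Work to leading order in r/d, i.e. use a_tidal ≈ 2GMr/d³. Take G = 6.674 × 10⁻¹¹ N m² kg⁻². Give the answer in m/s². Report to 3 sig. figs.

4.86 × 10⁻⁶ m/s²

a_tidal = 2GMr/d³
        = 2 × (6.674 × 10⁻¹¹) × (2.89 × 10²⁴) × (1.03 × 10⁶) / (4.34 × 10⁸)³
        = 4.86 × 10⁻⁶ m/s²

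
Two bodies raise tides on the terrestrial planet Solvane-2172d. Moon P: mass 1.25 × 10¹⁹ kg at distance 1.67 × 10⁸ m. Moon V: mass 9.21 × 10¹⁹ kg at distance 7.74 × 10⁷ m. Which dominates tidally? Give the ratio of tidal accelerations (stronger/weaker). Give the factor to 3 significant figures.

Moon V, by a factor of ≈ 74.0

Tidal acceleration ∝ M/d³, so compare M/d³ for each.
Moon P: (1.25 × 10¹⁹) / (1.67 × 10⁸)³ = 2.684 × 10⁻⁶
Moon V: (9.21 × 10¹⁹) / (7.74 × 10⁷)³ = 1.986 × 10⁻⁴
Ratio (larger/smaller) = 74.0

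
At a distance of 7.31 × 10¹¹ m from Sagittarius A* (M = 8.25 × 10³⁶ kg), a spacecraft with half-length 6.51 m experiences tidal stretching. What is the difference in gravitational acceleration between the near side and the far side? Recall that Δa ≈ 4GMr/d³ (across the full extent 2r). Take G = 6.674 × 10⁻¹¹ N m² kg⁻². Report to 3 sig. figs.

a_tidal = 4GMr/d³
        = 4 × (6.674 × 10⁻¹¹) × (8.25 × 10³⁶) × (6.51) / (7.31 × 10¹¹)³
        = 3.67 × 10⁻⁸ m/s²

3.67 × 10⁻⁸ m/s²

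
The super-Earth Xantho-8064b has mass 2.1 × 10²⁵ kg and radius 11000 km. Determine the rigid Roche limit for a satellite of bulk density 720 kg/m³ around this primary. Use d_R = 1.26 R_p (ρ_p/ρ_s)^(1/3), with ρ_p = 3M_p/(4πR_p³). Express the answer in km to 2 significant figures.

24000 km

ρ_p = 3M_p/(4πR_p³) = 3 × (2.1 × 10²⁵) / (4π × (1.1 × 10⁷ m)³) = 3800 kg/m³
d_R = 1.26 × 11000 km × (3800/720)^(1/3)
    = 24000 km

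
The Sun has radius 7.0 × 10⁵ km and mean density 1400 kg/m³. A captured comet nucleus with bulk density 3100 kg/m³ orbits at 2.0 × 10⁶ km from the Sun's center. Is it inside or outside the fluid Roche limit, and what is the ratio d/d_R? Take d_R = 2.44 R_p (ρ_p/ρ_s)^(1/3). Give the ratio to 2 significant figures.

outside; d/d_R ≈ 1.5

d_R = 2.44 × (7.0 × 10⁵ km) × (1400/3100)^(1/3) = 1.310 × 10⁶ km
d/d_R = (2.0 × 10⁶) / (1.310 × 10⁶) = 1.5
Since d/d_R > 1, the body is outside the Roche limit.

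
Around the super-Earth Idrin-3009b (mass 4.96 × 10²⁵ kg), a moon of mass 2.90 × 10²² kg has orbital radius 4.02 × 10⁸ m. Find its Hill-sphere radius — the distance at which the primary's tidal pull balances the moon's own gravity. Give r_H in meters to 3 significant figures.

2.33 × 10⁷ m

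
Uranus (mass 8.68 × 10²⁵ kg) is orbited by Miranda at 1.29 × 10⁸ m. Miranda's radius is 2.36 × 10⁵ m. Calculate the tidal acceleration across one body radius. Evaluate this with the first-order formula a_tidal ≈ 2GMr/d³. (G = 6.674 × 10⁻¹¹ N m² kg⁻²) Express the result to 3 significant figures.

a_tidal = 2GMr/d³
        = 2 × (6.674 × 10⁻¹¹) × (8.68 × 10²⁵) × (2.36 × 10⁵) / (1.29 × 10⁸)³
        = 1.27 × 10⁻³ m/s²

1.27 × 10⁻³ m/s²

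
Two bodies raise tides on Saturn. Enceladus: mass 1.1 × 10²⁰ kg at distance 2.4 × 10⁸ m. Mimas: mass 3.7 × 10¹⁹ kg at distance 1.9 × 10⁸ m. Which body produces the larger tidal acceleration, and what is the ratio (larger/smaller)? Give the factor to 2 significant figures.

Enceladus, by a factor of ≈ 1.5

Compare M/d³ for the two perturbers:
Enceladus: (1.1 × 10²⁰) / (2.4 × 10⁸)³ = 7.957 × 10⁻⁶
Mimas: (3.7 × 10¹⁹) / (1.9 × 10⁸)³ = 5.394 × 10⁻⁶
Ratio (larger/smaller) = 1.5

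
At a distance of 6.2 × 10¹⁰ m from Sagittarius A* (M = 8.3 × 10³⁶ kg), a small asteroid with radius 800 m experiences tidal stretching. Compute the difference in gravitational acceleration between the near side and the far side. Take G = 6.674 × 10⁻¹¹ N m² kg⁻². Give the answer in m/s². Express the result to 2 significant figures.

Δg = 4GMr/d³
   = 4 × (6.674 × 10⁻¹¹) × (8.3 × 10³⁶) × (800) / (6.2 × 10¹⁰)³
   = 7.4 × 10⁻³ m/s²

7.4 × 10⁻³ m/s²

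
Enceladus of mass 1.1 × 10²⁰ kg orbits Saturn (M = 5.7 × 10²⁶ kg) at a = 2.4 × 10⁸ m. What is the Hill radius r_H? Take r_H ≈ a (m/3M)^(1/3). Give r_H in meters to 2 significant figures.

9.6 × 10⁵ m

r_H ≈ a (m/3M)^(1/3)
    = (2.4 × 10⁸) × (1.1 × 10²⁰ / (3 × 5.7 × 10²⁶))^(1/3)
    = 9.6 × 10⁵ m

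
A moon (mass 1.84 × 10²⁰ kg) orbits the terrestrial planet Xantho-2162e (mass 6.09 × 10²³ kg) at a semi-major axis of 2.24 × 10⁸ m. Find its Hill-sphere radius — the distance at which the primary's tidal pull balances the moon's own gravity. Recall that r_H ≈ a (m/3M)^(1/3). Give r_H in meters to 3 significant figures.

r_H ≈ a (m/3M)^(1/3)
    = (2.24 × 10⁸) × (1.84 × 10²⁰ / (3 × 6.09 × 10²³))^(1/3)
    = 1.04 × 10⁷ m

1.04 × 10⁷ m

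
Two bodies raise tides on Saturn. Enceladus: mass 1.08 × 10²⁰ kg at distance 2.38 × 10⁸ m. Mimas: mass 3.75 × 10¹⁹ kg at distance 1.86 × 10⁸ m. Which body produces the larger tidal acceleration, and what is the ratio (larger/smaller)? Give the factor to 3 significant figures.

Tidal acceleration ∝ M/d³, so compare M/d³ for each.
Enceladus: (1.08 × 10²⁰) / (2.38 × 10⁸)³ = 8.011 × 10⁻⁶
Mimas: (3.75 × 10¹⁹) / (1.86 × 10⁸)³ = 5.828 × 10⁻⁶
Ratio (larger/smaller) = 1.37

Enceladus, by a factor of ≈ 1.37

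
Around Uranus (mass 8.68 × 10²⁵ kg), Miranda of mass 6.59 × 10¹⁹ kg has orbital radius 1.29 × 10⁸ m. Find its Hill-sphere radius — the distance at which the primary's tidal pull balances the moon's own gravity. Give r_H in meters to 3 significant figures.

r_H ≈ a (m/3M)^(1/3)
    = (1.29 × 10⁸) × (6.59 × 10¹⁹ / (3 × 8.68 × 10²⁵))^(1/3)
    = 8.16 × 10⁵ m

8.16 × 10⁵ m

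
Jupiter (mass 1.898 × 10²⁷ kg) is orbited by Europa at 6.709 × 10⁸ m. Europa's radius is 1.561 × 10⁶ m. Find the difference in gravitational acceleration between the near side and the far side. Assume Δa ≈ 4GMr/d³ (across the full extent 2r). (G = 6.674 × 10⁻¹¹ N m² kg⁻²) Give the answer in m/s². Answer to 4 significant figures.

2.619 × 10⁻³ m/s²

Differencing GM/(d−r)² and GM/(d+r)² to first order in r/d gives 4GMr/d³.
Δa = 4GMr/d³
   = 4 × (6.674 × 10⁻¹¹) × (1.898 × 10²⁷) × (1.561 × 10⁶) / (6.709 × 10⁸)³
   = 2.619 × 10⁻³ m/s²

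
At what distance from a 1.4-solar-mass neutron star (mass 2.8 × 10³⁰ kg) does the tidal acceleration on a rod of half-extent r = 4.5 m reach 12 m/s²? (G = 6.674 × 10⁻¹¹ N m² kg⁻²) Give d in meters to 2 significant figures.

2GMr/d³ = a_tidal  ⇒  d = (2GMr / a_tidal)^(1/3)
d = (2 × 6.674×10⁻¹¹ × (2.8 × 10³⁰) × (4.5) / (12))^(1/3)
  = 5.2 × 10⁶ m

5.2 × 10⁶ m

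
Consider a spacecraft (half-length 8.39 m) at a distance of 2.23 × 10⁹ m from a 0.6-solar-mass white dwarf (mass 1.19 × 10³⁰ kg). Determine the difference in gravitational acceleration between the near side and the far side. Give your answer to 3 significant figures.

a_tidal = 4GMr/d³
        = 4 × (6.674 × 10⁻¹¹) × (1.19 × 10³⁰) × (8.39) / (2.23 × 10⁹)³
        = 2.40 × 10⁻⁷ m/s²

2.40 × 10⁻⁷ m/s²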